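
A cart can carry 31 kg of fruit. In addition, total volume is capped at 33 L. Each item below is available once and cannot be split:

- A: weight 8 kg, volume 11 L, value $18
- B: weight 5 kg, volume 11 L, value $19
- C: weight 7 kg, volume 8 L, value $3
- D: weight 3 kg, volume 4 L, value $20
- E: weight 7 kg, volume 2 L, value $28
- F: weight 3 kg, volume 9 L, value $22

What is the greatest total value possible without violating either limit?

Feasible sets respecting both limits:
- B+D+E+F: weight 18, volume 26, value 89
- A+D+E+F: weight 21, volume 26, value 88
- A+B+E+F: weight 23, volume 33, value 87
- A+B+D+E: weight 23, volume 28, value 85
Best: $89.

$89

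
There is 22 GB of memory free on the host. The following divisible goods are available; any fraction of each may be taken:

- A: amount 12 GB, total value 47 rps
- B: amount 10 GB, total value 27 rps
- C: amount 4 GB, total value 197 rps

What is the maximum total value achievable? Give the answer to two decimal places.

Take in order of value per unit:
- C (197/4 per unit): all 4 → value 197, running total 197.00
- A (47/12 per unit): all 12 → value 47, running total 244.00
- B (27/10 per unit): 6 of 10 → value 6×27/10 = 16.2000, running total 260.20
Total 260.20.

260.20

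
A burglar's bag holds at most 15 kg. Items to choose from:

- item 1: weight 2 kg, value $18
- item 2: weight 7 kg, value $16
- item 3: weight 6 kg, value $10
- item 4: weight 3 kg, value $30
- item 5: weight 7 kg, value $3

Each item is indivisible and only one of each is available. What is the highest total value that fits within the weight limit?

Check high-value combinations within 15 kg:
- item 1+item 2+item 4: weight 2+7+3=12, value 18+16+30=64
- item 1+item 3+item 4: weight 2+6+3=11, value 18+10+30=58
- item 1+item 4+item 5: weight 2+3+7=12, value 18+30+3=51
- item 1+item 4: weight 2+3=5, value 18+30=48
Best: $64.

$64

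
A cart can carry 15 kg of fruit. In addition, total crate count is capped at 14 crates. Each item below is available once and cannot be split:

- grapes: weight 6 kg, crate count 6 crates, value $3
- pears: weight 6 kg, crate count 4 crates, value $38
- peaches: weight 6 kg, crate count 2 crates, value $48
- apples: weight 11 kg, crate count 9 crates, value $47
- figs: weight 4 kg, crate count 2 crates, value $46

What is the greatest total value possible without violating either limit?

Feasible sets respecting both limits:
- peaches+figs: weight 10, crate count 4, value 94
- apples+figs: weight 15, crate count 11, value 93
- pears+peaches: weight 12, crate count 6, value 86
- pears+figs: weight 10, crate count 6, value 84
Best: $94.

$94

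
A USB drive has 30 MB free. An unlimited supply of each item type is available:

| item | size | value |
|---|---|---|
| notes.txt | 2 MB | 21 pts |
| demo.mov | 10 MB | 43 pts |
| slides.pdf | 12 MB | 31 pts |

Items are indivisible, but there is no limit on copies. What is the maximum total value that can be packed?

315 pts

Best value-per-unit is notes.txt at 21/2, and filling with it alone uses size 15×2=30. No mix of the others beats 15×21 = 315.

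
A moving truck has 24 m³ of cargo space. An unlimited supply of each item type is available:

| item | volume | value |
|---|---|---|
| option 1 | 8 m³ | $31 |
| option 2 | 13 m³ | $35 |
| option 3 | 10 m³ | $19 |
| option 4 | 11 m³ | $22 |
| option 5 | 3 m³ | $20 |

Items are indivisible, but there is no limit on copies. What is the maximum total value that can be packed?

$160

Best value-per-unit is option 5 at 20/3, and filling with it alone uses volume 8×3=24. No mix of the others beats 8×20 = 160.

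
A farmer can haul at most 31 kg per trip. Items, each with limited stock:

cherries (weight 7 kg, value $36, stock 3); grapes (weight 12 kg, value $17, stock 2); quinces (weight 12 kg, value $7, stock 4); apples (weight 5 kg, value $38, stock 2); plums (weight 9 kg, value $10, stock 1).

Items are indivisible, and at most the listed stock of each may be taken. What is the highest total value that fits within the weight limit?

$184

Top feasible selections:
- 3×cherries + 2×apples: weight 31, value 184
- 2×cherries + 2×apples: weight 24, value 148
Best: $184.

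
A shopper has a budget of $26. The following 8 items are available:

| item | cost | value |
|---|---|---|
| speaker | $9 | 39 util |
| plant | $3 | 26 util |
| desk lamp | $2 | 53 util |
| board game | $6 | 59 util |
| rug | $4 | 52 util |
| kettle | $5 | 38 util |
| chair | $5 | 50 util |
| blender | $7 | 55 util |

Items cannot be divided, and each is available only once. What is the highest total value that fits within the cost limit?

278 util

This is a 0/1 knapsack; check combinations near the capacity.
- plant+desk lamp+board game+rug+kettle+chair: cost 3+2+6+4+5+5=25, value 26+53+59+52+38+50=278
- plant+desk lamp+rug+kettle+chair+blender: cost 3+2+4+5+5+7=26, value 26+53+52+38+50+55=274
- desk lamp+board game+rug+chair+blender: cost 2+6+4+5+7=24, value 53+59+52+50+55=269
- desk lamp+board game+rug+kettle+blender: cost 2+6+4+5+7=24, value 53+59+52+38+55=257
- desk lamp+board game+kettle+chair+blender: cost 2+6+5+5+7=25, value 53+59+38+50+55=255
Best: 278 util.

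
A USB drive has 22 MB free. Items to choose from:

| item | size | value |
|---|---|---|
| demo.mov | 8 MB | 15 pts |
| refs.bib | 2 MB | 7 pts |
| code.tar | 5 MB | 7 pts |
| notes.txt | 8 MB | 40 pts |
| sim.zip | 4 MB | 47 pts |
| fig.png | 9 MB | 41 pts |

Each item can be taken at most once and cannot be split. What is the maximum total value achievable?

This is a 0/1 knapsack; check combinations near the capacity.
- notes.txt+sim.zip+fig.png: size 8+4+9=21, value 40+47+41=128
- demo.mov+refs.bib+notes.txt+sim.zip: size 8+2+8+4=22, value 15+7+40+47=109
- demo.mov+sim.zip+fig.png: size 8+4+9=21, value 15+47+41=103
Best: 128 pts.

128 pts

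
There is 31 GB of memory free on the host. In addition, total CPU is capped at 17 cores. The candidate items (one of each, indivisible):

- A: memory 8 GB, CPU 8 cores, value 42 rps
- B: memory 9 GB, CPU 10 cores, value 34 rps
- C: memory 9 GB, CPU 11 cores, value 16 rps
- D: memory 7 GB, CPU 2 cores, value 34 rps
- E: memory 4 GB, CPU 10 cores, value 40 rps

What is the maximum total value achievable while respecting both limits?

76 rps

Feasible sets respecting both limits:
- A+D: memory 15, CPU 10, value 76
- D+E: memory 11, CPU 12, value 74
- B+D: memory 16, CPU 12, value 68
Best: 76 rps.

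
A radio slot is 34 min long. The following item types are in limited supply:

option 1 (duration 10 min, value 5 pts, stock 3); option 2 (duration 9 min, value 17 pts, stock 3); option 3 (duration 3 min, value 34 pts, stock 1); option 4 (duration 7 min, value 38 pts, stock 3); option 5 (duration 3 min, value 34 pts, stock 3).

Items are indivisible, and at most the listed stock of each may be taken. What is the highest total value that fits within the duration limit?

Top feasible selections:
- 1×option 3 + 3×option 4 + 3×option 5: duration 33, value 250
- 3×option 4 + 3×option 5: duration 30, value 216
Best: 250 pts.

250 pts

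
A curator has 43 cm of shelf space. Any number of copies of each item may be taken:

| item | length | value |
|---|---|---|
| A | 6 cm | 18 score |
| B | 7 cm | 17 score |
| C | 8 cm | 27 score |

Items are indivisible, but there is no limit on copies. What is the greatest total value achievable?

135 score

Best value-per-unit is C at 27/8; filling with it alone gives 5×27 = 135.
Optimal mix: 3×A + 3×C → length 42, value 135.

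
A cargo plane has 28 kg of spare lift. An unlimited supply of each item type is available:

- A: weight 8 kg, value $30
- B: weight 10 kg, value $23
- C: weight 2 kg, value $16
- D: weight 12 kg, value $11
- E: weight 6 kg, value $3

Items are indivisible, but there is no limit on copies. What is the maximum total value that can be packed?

$224

Best value-per-unit is C at 16/2, and filling with it alone uses weight 14×2=28. No mix of the others beats 14×16 = 224.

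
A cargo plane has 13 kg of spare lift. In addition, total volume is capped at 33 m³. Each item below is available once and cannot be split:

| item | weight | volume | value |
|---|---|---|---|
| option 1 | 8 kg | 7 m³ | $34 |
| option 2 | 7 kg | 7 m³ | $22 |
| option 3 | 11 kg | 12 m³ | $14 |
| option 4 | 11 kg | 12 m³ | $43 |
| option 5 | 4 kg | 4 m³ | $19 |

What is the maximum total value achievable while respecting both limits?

Feasible sets respecting both limits:
- option 1+option 5: weight 12, volume 11, value 53
- option 4: weight 11, volume 12, value 43
- option 2+option 5: weight 11, volume 11, value 41
Best: $53.

$53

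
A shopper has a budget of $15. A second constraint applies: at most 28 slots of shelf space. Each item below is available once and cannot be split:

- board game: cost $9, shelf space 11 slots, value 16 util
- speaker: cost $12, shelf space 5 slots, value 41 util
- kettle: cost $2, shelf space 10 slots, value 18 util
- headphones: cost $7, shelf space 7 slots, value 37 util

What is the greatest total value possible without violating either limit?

59 util

Feasible sets respecting both limits:
- speaker+kettle: cost 14, shelf space 15, value 59
- kettle+headphones: cost 9, shelf space 17, value 55
- speaker: cost 12, shelf space 5, value 41
- headphones: cost 7, shelf space 7, value 37
Best: 59 util.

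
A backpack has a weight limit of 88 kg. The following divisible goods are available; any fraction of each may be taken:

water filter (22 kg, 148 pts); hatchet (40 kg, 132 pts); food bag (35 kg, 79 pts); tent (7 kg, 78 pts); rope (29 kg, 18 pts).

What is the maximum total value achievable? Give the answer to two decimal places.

400.89

Take in order of value per unit:
- tent (78/7 per unit): all 7 → value 78, running total 78.00
- water filter (148/22 per unit): all 22 → value 148, running total 226.00
- hatchet (132/40 per unit): all 40 → value 132, running total 358.00
- food bag (79/35 per unit): 19 of 35 → value 19×79/35 = 42.8857, running total 400.89
Total 400.89.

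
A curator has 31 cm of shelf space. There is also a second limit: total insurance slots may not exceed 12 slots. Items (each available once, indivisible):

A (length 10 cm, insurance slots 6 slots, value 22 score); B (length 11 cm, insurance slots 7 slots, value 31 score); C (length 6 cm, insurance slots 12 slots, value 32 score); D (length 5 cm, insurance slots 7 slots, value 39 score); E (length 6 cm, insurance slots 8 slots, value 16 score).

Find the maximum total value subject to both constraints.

Feasible sets respecting both limits:
- D: length 5, insurance slots 7, value 39
- C: length 6, insurance slots 12, value 32
- B: length 11, insurance slots 7, value 31
Best: 39 score.

39 score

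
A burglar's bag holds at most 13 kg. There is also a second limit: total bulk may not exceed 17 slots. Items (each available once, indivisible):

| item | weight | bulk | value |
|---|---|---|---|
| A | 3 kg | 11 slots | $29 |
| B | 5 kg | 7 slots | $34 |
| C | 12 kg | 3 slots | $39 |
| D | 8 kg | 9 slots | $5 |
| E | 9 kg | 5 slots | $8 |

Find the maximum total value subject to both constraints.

Feasible sets respecting both limits:
- C: weight 12, bulk 3, value 39
- B+D: weight 13, bulk 16, value 39
- A+E: weight 12, bulk 16, value 37
- B: weight 5, bulk 7, value 34
Best: $39.

$39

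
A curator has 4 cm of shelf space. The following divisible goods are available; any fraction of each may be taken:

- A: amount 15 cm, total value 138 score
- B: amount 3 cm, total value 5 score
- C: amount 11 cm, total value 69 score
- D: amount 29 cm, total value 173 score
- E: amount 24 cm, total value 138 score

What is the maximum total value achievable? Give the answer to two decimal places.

Take in order of value per unit:
- A (138/15 per unit): 4 of 15 → value 4×138/15 = 36.8000, running total 36.80
Total 36.80.

36.80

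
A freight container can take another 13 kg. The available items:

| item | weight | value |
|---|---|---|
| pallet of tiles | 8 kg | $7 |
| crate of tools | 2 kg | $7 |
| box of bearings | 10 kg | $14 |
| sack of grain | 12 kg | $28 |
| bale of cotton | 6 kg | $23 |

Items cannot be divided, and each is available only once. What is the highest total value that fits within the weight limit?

$30

Check high-value combinations within 13 kg:
- crate of tools+bale of cotton: weight 2+6=8, value 7+23=30
- sack of grain: weight 12, value 28
- bale of cotton: weight 6, value 23
- crate of tools+box of bearings: weight 2+10=12, value 7+14=21
Best: $30.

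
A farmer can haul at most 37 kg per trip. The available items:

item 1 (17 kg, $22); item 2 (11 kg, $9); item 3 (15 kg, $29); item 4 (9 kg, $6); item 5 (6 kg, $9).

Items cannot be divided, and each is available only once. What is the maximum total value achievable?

Check high-value combinations within 37 kg:
- item 1+item 3: weight 17+15=32, value 22+29=51
- item 2+item 3+item 5: weight 11+15+6=32, value 9+29+9=47
- item 3+item 4+item 5: weight 15+9+6=30, value 29+6+9=44
Best: $51.

$51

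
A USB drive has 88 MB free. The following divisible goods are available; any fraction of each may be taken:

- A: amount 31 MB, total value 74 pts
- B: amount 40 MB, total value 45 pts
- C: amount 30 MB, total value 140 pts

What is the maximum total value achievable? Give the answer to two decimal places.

Take in order of value per unit:
- C (140/30 per unit): all 30 → value 140, running total 140.00
- A (74/31 per unit): all 31 → value 74, running total 214.00
- B (45/40 per unit): 27 of 40 → value 27×45/40 = 30.3750, running total 244.38
Total 244.38.

244.38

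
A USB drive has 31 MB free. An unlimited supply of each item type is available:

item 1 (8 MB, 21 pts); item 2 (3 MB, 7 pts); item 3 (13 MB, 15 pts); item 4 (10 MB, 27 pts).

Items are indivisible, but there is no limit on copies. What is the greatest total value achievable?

Best value-per-unit is item 4 at 27/10; filling with it alone gives 3×27 = 81.
Optimal mix: 1×item 1 + 1×item 2 + 2×item 4 → size 31, value 82.

82 pts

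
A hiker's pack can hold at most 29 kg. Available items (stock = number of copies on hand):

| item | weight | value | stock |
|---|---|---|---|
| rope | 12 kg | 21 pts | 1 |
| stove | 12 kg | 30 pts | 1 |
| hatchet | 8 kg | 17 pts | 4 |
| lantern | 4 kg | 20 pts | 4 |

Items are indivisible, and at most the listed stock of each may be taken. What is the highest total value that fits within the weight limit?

110 pts

Top feasible selections:
- 1×stove + 4×lantern: weight 28, value 110
- 1×rope + 4×lantern: weight 28, value 101
Best: 110 pts.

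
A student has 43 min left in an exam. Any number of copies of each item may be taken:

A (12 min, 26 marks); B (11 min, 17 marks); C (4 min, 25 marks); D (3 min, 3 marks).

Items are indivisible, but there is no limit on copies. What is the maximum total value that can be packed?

253 marks

Best value-per-unit is C at 25/4; filling with it alone gives 10×25 = 250.
Optimal mix: 10×C + 1×D → time 43, value 253.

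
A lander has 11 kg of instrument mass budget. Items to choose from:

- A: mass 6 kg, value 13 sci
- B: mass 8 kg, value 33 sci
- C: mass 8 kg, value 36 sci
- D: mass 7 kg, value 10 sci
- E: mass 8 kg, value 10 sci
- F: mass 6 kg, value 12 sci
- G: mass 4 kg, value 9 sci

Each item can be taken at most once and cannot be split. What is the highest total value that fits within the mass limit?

Check high-value combinations within 11 kg:
- C: mass 8, value 36
- B: mass 8, value 33
- A+G: mass 6+4=10, value 13+9=22
Best: 36 sci.

36 sci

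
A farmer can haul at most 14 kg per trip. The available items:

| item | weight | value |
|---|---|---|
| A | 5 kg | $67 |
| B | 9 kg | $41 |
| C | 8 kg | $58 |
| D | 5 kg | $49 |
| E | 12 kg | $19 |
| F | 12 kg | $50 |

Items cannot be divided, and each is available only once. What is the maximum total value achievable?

$125

Check high-value combinations within 14 kg:
- A+C: weight 5+8=13, value 67+58=125
- A+D: weight 5+5=10, value 67+49=116
- A+B: weight 5+9=14, value 67+41=108
- C+D: weight 8+5=13, value 58+49=107
Best: $125.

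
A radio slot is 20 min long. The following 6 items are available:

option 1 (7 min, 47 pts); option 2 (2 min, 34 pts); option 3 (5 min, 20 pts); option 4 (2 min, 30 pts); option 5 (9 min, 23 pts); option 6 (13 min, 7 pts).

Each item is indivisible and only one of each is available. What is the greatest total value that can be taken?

134 pts

Check high-value combinations within 20 min:
- option 1+option 2+option 4+option 5: duration 7+2+2+9=20, value 47+34+30+23=134
- option 1+option 2+option 3+option 4: duration 7+2+5+2=16, value 47+34+20+30=131
- option 1+option 2+option 4: duration 7+2+2=11, value 47+34+30=111
- option 2+option 3+option 4+option 5: duration 2+5+2+9=18, value 34+20+30+23=107
Best: 134 pts.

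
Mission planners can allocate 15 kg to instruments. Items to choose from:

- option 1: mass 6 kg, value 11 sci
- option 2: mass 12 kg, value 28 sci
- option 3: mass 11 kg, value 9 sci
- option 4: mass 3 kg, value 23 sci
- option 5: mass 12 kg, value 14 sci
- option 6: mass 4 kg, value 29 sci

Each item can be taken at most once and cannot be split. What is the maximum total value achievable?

63 sci

Check high-value combinations within 15 kg:
- option 1+option 4+option 6: mass 6+3+4=13, value 11+23+29=63
- option 4+option 6: mass 3+4=7, value 23+29=52
- option 2+option 4: mass 12+3=15, value 28+23=51
- option 1+option 6: mass 6+4=10, value 11+29=40
Best: 63 sci.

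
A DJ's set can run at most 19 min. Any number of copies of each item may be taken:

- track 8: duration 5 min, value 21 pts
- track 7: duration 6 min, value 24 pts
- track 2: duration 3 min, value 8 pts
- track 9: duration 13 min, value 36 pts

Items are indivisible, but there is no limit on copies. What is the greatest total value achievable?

74 pts

Best value-per-unit is track 8 at 21/5; filling with it alone gives 3×21 = 63.
Optimal mix: 2×track 8 + 1×track 7 + 1×track 2 → duration 19, value 74.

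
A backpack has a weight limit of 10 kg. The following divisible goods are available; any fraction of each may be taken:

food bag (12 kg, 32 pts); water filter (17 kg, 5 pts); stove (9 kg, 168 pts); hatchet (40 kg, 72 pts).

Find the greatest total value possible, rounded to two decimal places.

170.67

Take in order of value per unit:
- stove (168/9 per unit): all 9 → value 168, running total 168.00
- food bag (32/12 per unit): 1 of 12 → value 1×32/12 = 2.6667, running total 170.67
Total 170.67.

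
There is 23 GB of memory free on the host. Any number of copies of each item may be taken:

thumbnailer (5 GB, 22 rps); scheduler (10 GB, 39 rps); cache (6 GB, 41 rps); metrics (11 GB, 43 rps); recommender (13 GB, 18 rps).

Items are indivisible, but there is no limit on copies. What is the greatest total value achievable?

145 rps

Best value-per-unit is cache at 41/6; filling with it alone gives 3×41 = 123.
Optimal mix: 1×thumbnailer + 3×cache → memory 23, value 145.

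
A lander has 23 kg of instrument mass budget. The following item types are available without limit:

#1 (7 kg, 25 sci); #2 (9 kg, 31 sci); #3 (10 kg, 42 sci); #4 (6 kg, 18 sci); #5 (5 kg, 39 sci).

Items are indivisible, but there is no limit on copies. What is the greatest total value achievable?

156 sci

Best value-per-unit is #5 at 39/5, and filling with it alone uses mass 4×5=20. No mix of the others beats 4×39 = 156.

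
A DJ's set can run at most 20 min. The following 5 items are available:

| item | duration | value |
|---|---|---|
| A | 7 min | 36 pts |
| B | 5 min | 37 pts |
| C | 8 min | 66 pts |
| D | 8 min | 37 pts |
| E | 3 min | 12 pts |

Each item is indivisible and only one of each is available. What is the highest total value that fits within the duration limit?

139 pts

This is a 0/1 knapsack; check combinations near the capacity.
- A+B+C: duration 7+5+8=20, value 36+37+66=139
- B+C+E: duration 5+8+3=16, value 37+66+12=115
- C+D+E: duration 8+8+3=19, value 66+37+12=115
- A+C+E: duration 7+8+3=18, value 36+66+12=114
- A+B+D: duration 7+5+8=20, value 36+37+37=110
Best: 139 pts.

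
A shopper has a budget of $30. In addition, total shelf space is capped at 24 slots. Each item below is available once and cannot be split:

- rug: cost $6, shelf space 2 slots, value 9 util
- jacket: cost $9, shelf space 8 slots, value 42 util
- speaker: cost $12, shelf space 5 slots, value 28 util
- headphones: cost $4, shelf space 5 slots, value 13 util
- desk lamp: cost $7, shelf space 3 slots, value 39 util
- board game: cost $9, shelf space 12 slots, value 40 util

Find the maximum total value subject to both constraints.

Feasible sets respecting both limits:
- jacket+desk lamp+board game: cost 25, shelf space 23, value 121
- jacket+speaker+desk lamp: cost 28, shelf space 16, value 109
- speaker+desk lamp+board game: cost 28, shelf space 20, value 107
Best: 121 util.

121 util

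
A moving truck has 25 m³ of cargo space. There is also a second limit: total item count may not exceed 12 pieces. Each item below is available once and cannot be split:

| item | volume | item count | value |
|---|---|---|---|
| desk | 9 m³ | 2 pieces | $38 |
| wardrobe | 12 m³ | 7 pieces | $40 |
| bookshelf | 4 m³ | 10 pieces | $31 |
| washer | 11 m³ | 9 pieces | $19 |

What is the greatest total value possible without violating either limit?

$78

Feasible sets respecting both limits:
- desk+wardrobe: volume 21, item count 9, value 78
- desk+bookshelf: volume 13, item count 12, value 69
- desk+washer: volume 20, item count 11, value 57
Best: $78.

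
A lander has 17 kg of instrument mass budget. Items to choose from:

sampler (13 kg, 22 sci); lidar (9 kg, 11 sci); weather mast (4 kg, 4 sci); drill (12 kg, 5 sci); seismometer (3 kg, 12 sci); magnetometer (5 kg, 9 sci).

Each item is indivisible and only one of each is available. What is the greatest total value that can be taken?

34 sci

Check high-value combinations within 17 kg:
- sampler+seismometer: mass 13+3=16, value 22+12=34
- lidar+seismometer+magnetometer: mass 9+3+5=17, value 11+12+9=32
- lidar+weather mast+seismometer: mass 9+4+3=16, value 11+4+12=27
- sampler+weather mast: mass 13+4=17, value 22+4=26
- weather mast+seismometer+magnetometer: mass 4+3+5=12, value 4+12+9=25
Best: 34 sci.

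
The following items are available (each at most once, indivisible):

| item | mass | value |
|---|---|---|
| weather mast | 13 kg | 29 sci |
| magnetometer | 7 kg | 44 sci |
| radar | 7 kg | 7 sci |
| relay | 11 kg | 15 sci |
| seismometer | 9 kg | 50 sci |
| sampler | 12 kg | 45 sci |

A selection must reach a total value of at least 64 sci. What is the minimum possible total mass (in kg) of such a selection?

Subsets with value ≥ 64, sorted by total mass:
- magnetometer+seismometer: mass 16, value 94
- magnetometer+sampler: mass 19, value 89
- weather mast+magnetometer: mass 20, value 73
Minimum mass: 16 kg.

16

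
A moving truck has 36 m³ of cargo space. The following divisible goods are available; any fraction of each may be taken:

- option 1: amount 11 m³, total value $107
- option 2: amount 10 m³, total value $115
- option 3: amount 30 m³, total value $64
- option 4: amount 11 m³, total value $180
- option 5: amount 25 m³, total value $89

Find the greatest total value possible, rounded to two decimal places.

416.24

Take in order of value per unit:
- option 4 (180/11 per unit): all 11 → value 180, running total 180.00
- option 2 (115/10 per unit): all 10 → value 115, running total 295.00
- option 1 (107/11 per unit): all 11 → value 107, running total 402.00
- option 5 (89/25 per unit): 4 of 25 → value 4×89/25 = 14.2400, running total 416.24
Total 416.24.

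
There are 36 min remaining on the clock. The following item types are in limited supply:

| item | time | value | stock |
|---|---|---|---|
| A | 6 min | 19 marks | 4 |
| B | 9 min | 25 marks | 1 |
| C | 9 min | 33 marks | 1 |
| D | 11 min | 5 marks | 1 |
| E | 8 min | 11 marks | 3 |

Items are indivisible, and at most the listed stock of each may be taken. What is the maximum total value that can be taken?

115 marks

Top feasible selections:
- 3×A + 1×B + 1×C: time 36, value 115
- 4×A + 1×C: time 33, value 109
Best: 115 marks.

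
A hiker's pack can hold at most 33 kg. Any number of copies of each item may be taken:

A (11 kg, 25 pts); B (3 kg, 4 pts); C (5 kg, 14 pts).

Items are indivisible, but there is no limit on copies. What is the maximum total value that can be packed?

Best value-per-unit is C at 14/5; filling with it alone gives 6×14 = 84.
Optimal mix: 1×B + 6×C → weight 33, value 88.

88 pts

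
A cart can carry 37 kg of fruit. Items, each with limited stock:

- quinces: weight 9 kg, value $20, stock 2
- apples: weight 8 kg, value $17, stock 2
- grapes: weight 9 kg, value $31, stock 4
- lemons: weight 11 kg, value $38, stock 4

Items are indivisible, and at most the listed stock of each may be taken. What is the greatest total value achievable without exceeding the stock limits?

Top feasible selections:
- 4×grapes: weight 36, value 124
- 1×apples + 2×grapes + 1×lemons: weight 37, value 117
- 3×lemons: weight 33, value 114
- 1×quinces + 3×grapes: weight 36, value 113
Best: $124.

$124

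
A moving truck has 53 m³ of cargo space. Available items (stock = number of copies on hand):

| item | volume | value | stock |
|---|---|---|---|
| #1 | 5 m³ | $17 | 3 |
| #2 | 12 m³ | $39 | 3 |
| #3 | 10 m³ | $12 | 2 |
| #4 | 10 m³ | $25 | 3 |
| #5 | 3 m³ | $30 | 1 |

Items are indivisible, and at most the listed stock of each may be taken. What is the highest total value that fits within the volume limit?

$184

Best selections within volume 53 and stock limits:
- 3×#1 + 2×#2 + 1×#4 + 1×#5: volume 52, value 184
- 2×#1 + 3×#2 + 1×#5: volume 49, value 181
- 1×#1 + 2×#2 + 2×#4 + 1×#5: volume 52, value 175
- 3×#2 + 1×#4 + 1×#5: volume 49, value 172
Best: $184.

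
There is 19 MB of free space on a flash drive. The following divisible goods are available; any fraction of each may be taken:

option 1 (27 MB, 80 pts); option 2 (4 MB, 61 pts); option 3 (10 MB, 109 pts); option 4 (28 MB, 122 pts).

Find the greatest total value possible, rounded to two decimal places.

Take in order of value per unit:
- option 2 (61/4 per unit): all 4 → value 61, running total 61.00
- option 3 (109/10 per unit): all 10 → value 109, running total 170.00
- option 4 (122/28 per unit): 5 of 28 → value 5×122/28 = 21.7857, running total 191.79
Total 191.79.

191.79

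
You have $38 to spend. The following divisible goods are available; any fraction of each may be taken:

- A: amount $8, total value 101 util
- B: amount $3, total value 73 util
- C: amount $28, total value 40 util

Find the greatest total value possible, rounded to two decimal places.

Take in order of value per unit:
- B (73/3 per unit): all 3 → value 73, running total 73.00
- A (101/8 per unit): all 8 → value 101, running total 174.00
- C (40/28 per unit): 27 of 28 → value 27×40/28 = 38.5714, running total 212.57
Total 212.57.

212.57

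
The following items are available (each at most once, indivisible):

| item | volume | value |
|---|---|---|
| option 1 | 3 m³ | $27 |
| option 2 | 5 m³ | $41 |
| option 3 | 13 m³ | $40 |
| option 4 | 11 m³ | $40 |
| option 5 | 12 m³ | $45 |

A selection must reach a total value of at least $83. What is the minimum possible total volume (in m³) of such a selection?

Subsets with value ≥ 83, sorted by total volume:
- option 2+option 5: volume 17, value 86
- option 1+option 2+option 4: volume 19, value 108
Minimum volume: 17 m³.

17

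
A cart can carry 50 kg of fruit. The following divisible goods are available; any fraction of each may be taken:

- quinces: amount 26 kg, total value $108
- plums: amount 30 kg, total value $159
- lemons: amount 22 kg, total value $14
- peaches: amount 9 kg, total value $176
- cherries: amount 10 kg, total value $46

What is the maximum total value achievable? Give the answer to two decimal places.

385.15

Take in order of value per unit:
- peaches (176/9 per unit): all 9 → value 176, running total 176.00
- plums (159/30 per unit): all 30 → value 159, running total 335.00
- cherries (46/10 per unit): all 10 → value 46, running total 381.00
- quinces (108/26 per unit): 1 of 26 → value 1×108/26 = 4.1538, running total 385.15
Total 385.15.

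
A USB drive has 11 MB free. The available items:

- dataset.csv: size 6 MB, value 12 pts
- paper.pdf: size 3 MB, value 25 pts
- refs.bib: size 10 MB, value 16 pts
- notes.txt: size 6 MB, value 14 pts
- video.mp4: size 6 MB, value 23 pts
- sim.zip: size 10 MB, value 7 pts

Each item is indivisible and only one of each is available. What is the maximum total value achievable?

48 pts

Check high-value combinations within 11 MB:
- paper.pdf+video.mp4: size 3+6=9, value 25+23=48
- paper.pdf+notes.txt: size 3+6=9, value 25+14=39
- dataset.csv+paper.pdf: size 6+3=9, value 12+25=37
- paper.pdf: size 3, value 25
Best: 48 pts.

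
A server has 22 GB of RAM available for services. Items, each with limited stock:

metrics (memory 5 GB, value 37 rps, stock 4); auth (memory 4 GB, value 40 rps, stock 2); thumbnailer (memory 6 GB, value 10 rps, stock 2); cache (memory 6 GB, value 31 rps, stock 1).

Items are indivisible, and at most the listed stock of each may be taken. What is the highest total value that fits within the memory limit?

Top feasible selections:
- 2×metrics + 2×auth: memory 18, value 154
- 3×metrics + 1×auth: memory 19, value 151
- 1×metrics + 2×auth + 1×cache: memory 19, value 148
- 4×metrics: memory 20, value 148
Best: 154 rps.

154 rps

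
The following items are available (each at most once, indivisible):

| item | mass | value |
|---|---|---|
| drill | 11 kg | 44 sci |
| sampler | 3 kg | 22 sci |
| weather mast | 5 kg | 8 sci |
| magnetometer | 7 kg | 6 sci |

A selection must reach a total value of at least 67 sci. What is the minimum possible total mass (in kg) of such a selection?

19

Subsets with value ≥ 67, sorted by total mass:
- drill+sampler+weather mast: mass 19, value 74
- drill+sampler+magnetometer: mass 21, value 72
Minimum mass: 19 kg.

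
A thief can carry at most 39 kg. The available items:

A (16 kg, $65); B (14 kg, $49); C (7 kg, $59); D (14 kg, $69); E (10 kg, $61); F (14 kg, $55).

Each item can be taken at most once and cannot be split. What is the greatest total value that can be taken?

This is a 0/1 knapsack; check combinations near the capacity.
- A+C+D: weight 16+7+14=37, value 65+59+69=193
- C+D+E: weight 7+14+10=31, value 59+69+61=189
- A+C+E: weight 16+7+10=33, value 65+59+61=185
- D+E+F: weight 14+10+14=38, value 69+61+55=185
- C+D+F: weight 7+14+14=35, value 59+69+55=183
Best: $193.

$193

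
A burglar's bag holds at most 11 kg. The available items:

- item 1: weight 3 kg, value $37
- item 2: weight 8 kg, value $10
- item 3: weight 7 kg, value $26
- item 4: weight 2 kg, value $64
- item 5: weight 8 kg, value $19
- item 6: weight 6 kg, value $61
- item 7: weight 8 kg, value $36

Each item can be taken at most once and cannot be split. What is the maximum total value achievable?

Check high-value combinations within 11 kg:
- item 1+item 4+item 6: weight 3+2+6=11, value 37+64+61=162
- item 4+item 6: weight 2+6=8, value 64+61=125
- item 1+item 4: weight 3+2=5, value 37+64=101
Best: $162.

$162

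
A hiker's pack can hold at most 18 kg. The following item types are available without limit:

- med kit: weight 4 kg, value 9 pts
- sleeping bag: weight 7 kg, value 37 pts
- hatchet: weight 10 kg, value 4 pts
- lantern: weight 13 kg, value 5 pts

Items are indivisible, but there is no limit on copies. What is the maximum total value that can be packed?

83 pts

Best value-per-unit is sleeping bag at 37/7; filling with it alone gives 2×37 = 74.
Optimal mix: 1×med kit + 2×sleeping bag → weight 18, value 83.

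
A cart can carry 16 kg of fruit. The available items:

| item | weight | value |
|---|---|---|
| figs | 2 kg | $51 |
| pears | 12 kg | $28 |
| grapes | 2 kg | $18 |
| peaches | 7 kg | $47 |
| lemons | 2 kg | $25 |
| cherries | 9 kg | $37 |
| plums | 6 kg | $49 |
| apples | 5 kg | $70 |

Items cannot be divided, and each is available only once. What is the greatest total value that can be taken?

Check high-value combinations within 16 kg:
- figs+lemons+plums+apples: weight 2+2+6+5=15, value 51+25+49+70=195
- figs+peaches+lemons+apples: weight 2+7+2+5=16, value 51+47+25+70=193
- figs+grapes+plums+apples: weight 2+2+6+5=15, value 51+18+49+70=188
- figs+grapes+peaches+apples: weight 2+2+7+5=16, value 51+18+47+70=186
- figs+plums+apples: weight 2+6+5=13, value 51+49+70=170
Best: $195.

$195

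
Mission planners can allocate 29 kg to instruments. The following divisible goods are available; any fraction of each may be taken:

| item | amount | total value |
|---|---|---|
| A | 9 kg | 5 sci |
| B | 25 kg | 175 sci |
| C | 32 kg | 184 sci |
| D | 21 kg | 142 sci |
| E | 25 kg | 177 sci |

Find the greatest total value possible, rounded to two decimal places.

Take in order of value per unit:
- E (177/25 per unit): all 25 → value 177, running total 177.00
- B (175/25 per unit): 4 of 25 → value 4×175/25 = 28.0000, running total 205.00
Total 205.00.

205.00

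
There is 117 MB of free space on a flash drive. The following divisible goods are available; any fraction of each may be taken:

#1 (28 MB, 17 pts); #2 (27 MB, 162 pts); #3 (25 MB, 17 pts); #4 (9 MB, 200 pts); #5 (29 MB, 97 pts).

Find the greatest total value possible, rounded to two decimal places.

Take in order of value per unit:
- #4 (200/9 per unit): all 9 → value 200, running total 200.00
- #2 (162/27 per unit): all 27 → value 162, running total 362.00
- #5 (97/29 per unit): all 29 → value 97, running total 459.00
- #3 (17/25 per unit): all 25 → value 17, running total 476.00
- #1 (17/28 per unit): 27 of 28 → value 27×17/28 = 16.3929, running total 492.39
Total 492.39.

492.39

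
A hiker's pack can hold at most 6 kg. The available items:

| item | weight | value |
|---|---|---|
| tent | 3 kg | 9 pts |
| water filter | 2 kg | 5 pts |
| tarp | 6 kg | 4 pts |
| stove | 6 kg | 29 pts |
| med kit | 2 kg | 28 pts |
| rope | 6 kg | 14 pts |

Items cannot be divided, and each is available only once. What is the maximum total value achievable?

37 pts

Check high-value combinations within 6 kg:
- tent+med kit: weight 3+2=5, value 9+28=37
- water filter+med kit: weight 2+2=4, value 5+28=33
- stove: weight 6, value 29
Best: 37 pts.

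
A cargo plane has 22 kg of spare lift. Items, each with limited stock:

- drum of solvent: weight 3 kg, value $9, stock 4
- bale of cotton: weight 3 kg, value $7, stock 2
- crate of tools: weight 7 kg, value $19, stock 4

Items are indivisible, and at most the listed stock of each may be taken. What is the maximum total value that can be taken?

$62

Top feasible selections:
- 4×drum of solvent + 1×bale of cotton + 1×crate of tools: weight 22, value 62
- 3×drum of solvent + 2×bale of cotton + 1×crate of tools: weight 22, value 60
- 3×crate of tools: weight 21, value 57
- 2×drum of solvent + 2×crate of tools: weight 20, value 56
Best: $62.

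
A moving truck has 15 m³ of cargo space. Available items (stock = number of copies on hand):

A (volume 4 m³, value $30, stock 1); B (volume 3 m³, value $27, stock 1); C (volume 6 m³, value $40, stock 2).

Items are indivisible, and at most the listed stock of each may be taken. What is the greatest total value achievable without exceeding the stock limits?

Top feasible selections:
- 1×B + 2×C: volume 15, value 107
- 1×A + 1×B + 1×C: volume 13, value 97
- 2×C: volume 12, value 80
- 1×A + 1×C: volume 10, value 70
Best: $107.

$107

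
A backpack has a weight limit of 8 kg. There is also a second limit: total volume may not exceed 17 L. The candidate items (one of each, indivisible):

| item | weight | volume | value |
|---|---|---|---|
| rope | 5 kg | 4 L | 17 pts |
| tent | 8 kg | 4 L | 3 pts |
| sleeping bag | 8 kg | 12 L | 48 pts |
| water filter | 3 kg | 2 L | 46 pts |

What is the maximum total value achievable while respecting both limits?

63 pts

Feasible sets respecting both limits:
- rope+water filter: weight 8, volume 6, value 63
- sleeping bag: weight 8, volume 12, value 48
- water filter: weight 3, volume 2, value 46
Best: 63 pts.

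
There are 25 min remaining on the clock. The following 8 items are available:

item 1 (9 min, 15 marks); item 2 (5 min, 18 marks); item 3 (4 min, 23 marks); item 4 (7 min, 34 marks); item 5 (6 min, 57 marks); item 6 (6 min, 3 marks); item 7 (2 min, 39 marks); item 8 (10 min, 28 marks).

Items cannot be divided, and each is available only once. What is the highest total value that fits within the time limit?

Check high-value combinations within 25 min:
- item 2+item 3+item 4+item 5+item 7: time 5+4+7+6+2=24, value 18+23+34+57+39=171
- item 4+item 5+item 7+item 8: time 7+6+2+10=25, value 34+57+39+28=158
- item 3+item 4+item 5+item 6+item 7: time 4+7+6+6+2=25, value 23+34+57+3+39=156
- item 3+item 4+item 5+item 7: time 4+7+6+2=19, value 23+34+57+39=153
Best: 171 marks.

171 marks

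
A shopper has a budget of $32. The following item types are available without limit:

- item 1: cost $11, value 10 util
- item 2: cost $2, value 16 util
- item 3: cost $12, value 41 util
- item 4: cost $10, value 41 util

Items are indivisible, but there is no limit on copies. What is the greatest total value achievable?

Best value-per-unit is item 2 at 16/2, and filling with it alone uses cost 16×2=32. No mix of the others beats 16×16 = 256.

256 util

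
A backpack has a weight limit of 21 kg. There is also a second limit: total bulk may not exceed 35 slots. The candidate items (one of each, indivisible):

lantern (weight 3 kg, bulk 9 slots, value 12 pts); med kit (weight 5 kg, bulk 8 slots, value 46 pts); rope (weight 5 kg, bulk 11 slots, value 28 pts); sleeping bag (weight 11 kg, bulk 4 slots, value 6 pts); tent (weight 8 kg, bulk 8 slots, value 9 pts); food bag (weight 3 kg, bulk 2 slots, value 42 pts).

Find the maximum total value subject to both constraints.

128 pts

Feasible sets respecting both limits:
- lantern+med kit+rope+food bag: weight 16, bulk 30, value 128
- med kit+rope+tent+food bag: weight 21, bulk 29, value 125
- med kit+rope+food bag: weight 13, bulk 21, value 116
Best: 128 pts.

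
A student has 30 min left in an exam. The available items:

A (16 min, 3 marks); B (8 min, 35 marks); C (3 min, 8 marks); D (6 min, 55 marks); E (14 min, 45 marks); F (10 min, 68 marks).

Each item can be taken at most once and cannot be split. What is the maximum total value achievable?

Check high-value combinations within 30 min:
- D+E+F: time 6+14+10=30, value 55+45+68=168
- B+C+D+F: time 8+3+6+10=27, value 35+8+55+68=166
- B+D+F: time 8+6+10=24, value 35+55+68=158
- B+D+E: time 8+6+14=28, value 35+55+45=135
Best: 168 marks.

168 marks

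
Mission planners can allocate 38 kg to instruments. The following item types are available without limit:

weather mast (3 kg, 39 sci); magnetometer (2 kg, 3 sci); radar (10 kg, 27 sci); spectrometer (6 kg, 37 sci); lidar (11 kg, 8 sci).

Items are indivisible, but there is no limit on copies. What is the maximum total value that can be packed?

Best value-per-unit is weather mast at 39/3; filling with it alone gives 12×39 = 468.
Optimal mix: 12×weather mast + 1×magnetometer → mass 38, value 471.

471 sci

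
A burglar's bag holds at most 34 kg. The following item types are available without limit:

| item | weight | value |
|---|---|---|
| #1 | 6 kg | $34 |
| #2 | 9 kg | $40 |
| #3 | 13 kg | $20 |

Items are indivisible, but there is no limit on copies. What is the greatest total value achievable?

Best value-per-unit is #1 at 34/6; filling with it alone gives 5×34 = 170.
Optimal mix: 4×#1 + 1×#2 → weight 33, value 176.

$176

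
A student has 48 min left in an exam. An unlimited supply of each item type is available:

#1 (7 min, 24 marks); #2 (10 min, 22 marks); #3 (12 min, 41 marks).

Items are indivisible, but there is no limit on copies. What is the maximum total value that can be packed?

164 marks

Best value-per-unit is #1 at 24/7; filling with it alone gives 6×24 = 144.
Optimal mix: 4×#3 → time 48, value 164.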